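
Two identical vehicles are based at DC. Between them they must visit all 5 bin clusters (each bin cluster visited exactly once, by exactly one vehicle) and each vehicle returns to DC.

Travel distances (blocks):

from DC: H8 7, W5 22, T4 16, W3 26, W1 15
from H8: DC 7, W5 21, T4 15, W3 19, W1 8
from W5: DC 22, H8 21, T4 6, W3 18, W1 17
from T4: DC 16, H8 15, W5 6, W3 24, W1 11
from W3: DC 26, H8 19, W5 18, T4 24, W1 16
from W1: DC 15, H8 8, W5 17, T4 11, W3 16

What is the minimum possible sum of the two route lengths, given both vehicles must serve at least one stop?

Minimum combined distance: 85 blocks.

There are 2^4 − 1 = 15 ways to divide the 5 stops into two non-empty groups. For each, the best each vehicle can do is its own shortest tour through its group:
  {H8} + {W5, T4, W3, W1}: 14 + 71 = 85
  {W5} + {H8, T4, W3, W1}: 44 + 69 = 113
  {H8, W5} + {T4, W3, W1}: 50 + 69 = 119
  {T4} + {H8, W5, W3, W1}: 32 + 71 = 103
  {H8, T4} + {W5, W3, W1}: 38 + 71 = 109
  {W5, T4} + {H8, W3, W1}: 44 + 57 = 101
  … (15 splits in total)
Best: vehicle 1 DC → H8 → DC = 14; vehicle 2 DC → T4 → W5 → W3 → W1 → DC = 71; combined 85.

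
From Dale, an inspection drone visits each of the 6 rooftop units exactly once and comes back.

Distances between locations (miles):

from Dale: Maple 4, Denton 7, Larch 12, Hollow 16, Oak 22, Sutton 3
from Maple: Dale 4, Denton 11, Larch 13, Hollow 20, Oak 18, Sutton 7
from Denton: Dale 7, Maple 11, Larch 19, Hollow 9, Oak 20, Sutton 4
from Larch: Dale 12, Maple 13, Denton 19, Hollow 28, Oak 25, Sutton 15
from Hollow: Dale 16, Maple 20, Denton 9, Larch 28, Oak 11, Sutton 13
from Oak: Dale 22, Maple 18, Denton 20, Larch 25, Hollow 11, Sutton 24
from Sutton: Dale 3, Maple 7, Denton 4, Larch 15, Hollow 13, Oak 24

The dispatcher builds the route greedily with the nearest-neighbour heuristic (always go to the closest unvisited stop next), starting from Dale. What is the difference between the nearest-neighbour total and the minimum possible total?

Dale: Sutton=3, Maple=4, Denton=7, Larch=12, Hollow=16, Oak=22 ⇒ Sutton
Sutton: Denton=4, Maple=7, Hollow=13, Larch=15, Oak=24 ⇒ Denton
Denton: Hollow=9, Maple=11, Larch=19, Oak=20 ⇒ Hollow
Hollow: Oak=11, Maple=20, Larch=28 ⇒ Oak
Oak: Maple=18, Larch=25 ⇒ Maple
Maple: Larch=13 ⇒ Larch
NN route Dale → Sutton → Denton → Hollow → Oak → Maple → Larch → Dale costs 70.
Optimal: Dale → Maple → Larch → Oak → Hollow → Denton → Sutton → Dale costs 69 (by enumerating all 360 distinct tours).
Excess = 70 − 69 = 1.

The nearest-neighbour route is 1 miles longer than optimal.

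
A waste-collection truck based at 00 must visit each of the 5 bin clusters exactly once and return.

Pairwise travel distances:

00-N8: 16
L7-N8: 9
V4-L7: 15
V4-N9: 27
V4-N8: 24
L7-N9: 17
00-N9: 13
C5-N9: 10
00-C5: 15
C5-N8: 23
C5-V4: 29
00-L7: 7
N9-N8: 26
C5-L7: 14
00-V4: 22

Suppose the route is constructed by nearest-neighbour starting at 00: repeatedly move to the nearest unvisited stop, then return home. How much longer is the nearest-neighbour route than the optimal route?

00: L7=7, N9=13, C5=15, N8=16, V4=22 ⇒ L7
L7: N8=9, C5=14, V4=15, N9=17 ⇒ N8
N8: C5=23, V4=24, N9=26 ⇒ C5
C5: N9=10, V4=29 ⇒ N9
N9: V4=27 ⇒ V4
NN route 00 → L7 → N8 → C5 → N9 → V4 → 00 costs 98.
Optimal: 00 → C5 → N9 → V4 → L7 → N8 → 00 costs 92 (by enumerating all 60 distinct tours).
Excess = 98 − 92 = 6.

Excess over optimum: 6.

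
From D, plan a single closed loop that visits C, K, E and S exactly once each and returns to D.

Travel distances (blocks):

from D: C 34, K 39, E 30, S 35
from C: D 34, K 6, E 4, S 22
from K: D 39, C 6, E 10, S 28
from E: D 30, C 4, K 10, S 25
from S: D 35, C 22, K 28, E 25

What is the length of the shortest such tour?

D→C→K→E→S→D: 34+6+10+25+35 = 110
D→C→K→S→E→D: 34+6+28+25+30 = 123
D→C→E→K→S→D: 34+4+10+28+35 = 111
D→C→E→S→K→D: 34+4+25+28+39 = 130
D→C→S→K→E→D: 34+22+28+10+30 = 124
D→C→S→E→K→D: 34+22+25+10+39 = 130
D→K→C→E→S→D: 39+6+4+25+35 = 109
D→K→C→S→E→D: 39+6+22+25+30 = 122
D→K→E→C→S→D: 39+10+4+22+35 = 110
D→K→S→C→E→D: 39+28+22+4+30 = 123
D→E→C→K→S→D: 30+4+6+28+35 = 103
D→E→K→C→S→D: 30+10+6+22+35 = 103
The minimum is 103.
One optimal route: D → E → C → K → S → D (or its reverse).

Shortest round trip = 103 blocks.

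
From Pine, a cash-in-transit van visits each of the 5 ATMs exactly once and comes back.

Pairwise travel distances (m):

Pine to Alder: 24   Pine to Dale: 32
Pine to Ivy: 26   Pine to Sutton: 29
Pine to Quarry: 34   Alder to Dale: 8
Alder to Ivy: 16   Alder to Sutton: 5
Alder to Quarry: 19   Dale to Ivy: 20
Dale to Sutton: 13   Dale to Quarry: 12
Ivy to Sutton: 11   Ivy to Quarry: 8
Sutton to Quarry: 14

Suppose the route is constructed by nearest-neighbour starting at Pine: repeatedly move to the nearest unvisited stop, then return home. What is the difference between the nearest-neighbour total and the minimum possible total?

4 m longer than the optimal tour.

From Pine: Alder=24, Ivy=26, Sutton=29, Dale=32, Quarry=34 → choose Alder (24).
From Alder: Sutton=5, Dale=8, Ivy=16, Quarry=19 → choose Sutton (5).
From Sutton: Ivy=11, Dale=13, Quarry=14 → choose Ivy (11).
From Ivy: Quarry=8, Dale=20 → choose Quarry (8).
From Quarry: Dale=12 → choose Dale (12).
NN route Pine → Alder → Sutton → Ivy → Quarry → Dale → Pine costs 92.
Optimal: Pine → Alder → Sutton → Dale → Quarry → Ivy → Pine costs 88 (by enumerating all 60 distinct tours).
Excess = 92 − 88 = 4.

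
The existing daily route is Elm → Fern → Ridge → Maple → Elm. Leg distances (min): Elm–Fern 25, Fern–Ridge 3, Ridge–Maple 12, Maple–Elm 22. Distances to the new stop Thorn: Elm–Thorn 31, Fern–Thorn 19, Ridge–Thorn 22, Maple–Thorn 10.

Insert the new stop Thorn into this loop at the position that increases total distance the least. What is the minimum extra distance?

Adding 19 min by placing Thorn on the Maple–Elm leg.

Insertion cost between consecutive stops i–j is d(i,Thorn) + d(Thorn,j) − d(i,j):
  between Elm and Fern: 31 + 19 − 25 = 25
  between Fern and Ridge: 19 + 22 − 3 = 38
  between Ridge and Maple: 22 + 10 − 12 = 20
  between Maple and Elm: 10 + 31 − 22 = 19
Cheapest insertion is between Maple and Elm, adding 19.
New total = 62 + 19 = 81.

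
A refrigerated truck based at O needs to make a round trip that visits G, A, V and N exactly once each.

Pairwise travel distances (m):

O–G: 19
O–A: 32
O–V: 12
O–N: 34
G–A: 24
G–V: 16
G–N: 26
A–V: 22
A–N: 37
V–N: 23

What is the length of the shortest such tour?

O-G-A-V-N-O: 19+24+22+23+34 = 122
O-G-A-N-V-O: 19+24+37+23+12 = 115
O-G-V-A-N-O: 19+16+22+37+34 = 128
O-G-V-N-A-O: 19+16+23+37+32 = 127
O-G-N-A-V-O: 19+26+37+22+12 = 116
O-G-N-V-A-O: 19+26+23+22+32 = 122
O-A-G-V-N-O: 32+24+16+23+34 = 129
O-A-G-N-V-O: 32+24+26+23+12 = 117
O-A-V-G-N-O: 32+22+16+26+34 = 130
O-A-N-G-V-O: 32+37+26+16+12 = 123
O-V-G-A-N-O: 12+16+24+37+34 = 123
O-V-A-G-N-O: 12+22+24+26+34 = 118
The minimum is 115.
One optimal route: O → G → A → N → V → O (or its reverse).

Shortest round trip = 115 m.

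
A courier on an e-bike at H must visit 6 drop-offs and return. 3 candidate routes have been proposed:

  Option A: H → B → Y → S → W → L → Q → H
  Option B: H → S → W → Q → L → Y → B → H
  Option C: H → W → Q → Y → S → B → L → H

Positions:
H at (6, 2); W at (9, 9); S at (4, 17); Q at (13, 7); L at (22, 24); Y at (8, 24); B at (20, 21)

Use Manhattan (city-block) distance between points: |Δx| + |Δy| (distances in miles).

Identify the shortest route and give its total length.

112 miles — Option C is the shortest.

Option A: 33 + 15 + 11 + 13 + 28 + 26 + 12 = 138
Option B: 17 + 13 + 6 + 26 + 14 + 15 + 33 = 124
Option C: 10 + 6 + 22 + 11 + 20 + 5 + 38 = 112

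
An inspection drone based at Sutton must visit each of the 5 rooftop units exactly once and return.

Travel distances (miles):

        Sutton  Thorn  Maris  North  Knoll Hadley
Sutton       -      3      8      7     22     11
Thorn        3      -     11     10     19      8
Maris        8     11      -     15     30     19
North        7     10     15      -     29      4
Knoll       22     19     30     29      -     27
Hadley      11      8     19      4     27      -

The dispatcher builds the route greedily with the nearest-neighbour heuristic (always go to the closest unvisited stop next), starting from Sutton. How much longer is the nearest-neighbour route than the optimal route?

Excess over optimum: 6 miles.

From Sutton: Thorn=3, North=7, Maris=8, Hadley=11, Knoll=22 → choose Thorn (3).
From Thorn: Hadley=8, North=10, Maris=11, Knoll=19 → choose Hadley (8).
From Hadley: North=4, Maris=19, Knoll=27 → choose North (4).
From North: Maris=15, Knoll=29 → choose Maris (15).
From Maris: Knoll=30 → choose Knoll (30).
NN route Sutton → Thorn → Hadley → North → Maris → Knoll → Sutton costs 82.
Optimal: Sutton → Thorn → Knoll → Hadley → North → Maris → Sutton costs 76 (by enumerating all 60 distinct tours).
Excess = 82 − 76 = 6.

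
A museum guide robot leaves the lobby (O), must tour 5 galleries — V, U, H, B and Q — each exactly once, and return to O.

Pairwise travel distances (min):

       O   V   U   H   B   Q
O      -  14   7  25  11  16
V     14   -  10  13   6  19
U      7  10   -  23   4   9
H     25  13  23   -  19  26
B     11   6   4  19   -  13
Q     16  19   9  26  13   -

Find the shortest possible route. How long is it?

72 min — the shortest possible round trip.

With 5 stops there are 5!/2 = 60 distinct round trips (a route and its reverse cost the same).
O-V-U-H-B-Q-O: 14+10+23+19+13+16 = 95
O-V-U-H-Q-B-O: 14+10+23+26+13+11 = 97
O-V-U-B-H-Q-O: 14+10+4+19+26+16 = 89
O-V-U-B-Q-H-O: 14+10+4+13+26+25 = 92
O-V-U-Q-H-B-O: 14+10+9+26+19+11 = 89
O-V-U-Q-B-H-O: 14+10+9+13+19+25 = 90
O-V-H-U-B-Q-O: 14+13+23+4+13+16 = 83
O-V-H-U-Q-B-O: 14+13+23+9+13+11 = 83
O-V-H-B-U-Q-O: 14+13+19+4+9+16 = 75
O-V-H-B-Q-U-O: 14+13+19+13+9+7 = 75
O-V-H-Q-U-B-O: 14+13+26+9+4+11 = 77
O-V-H-Q-B-U-O: 14+13+26+13+4+7 = 77
O-V-B-U-H-Q-O: 14+6+4+23+26+16 = 89
O-V-B-U-Q-H-O: 14+6+4+9+26+25 = 84
… (46 more)
O-U-B-V-H-Q-O: 7+4+6+13+26+16 = 72  ← best
The minimum is 72.
One optimal route: O → U → B → V → H → Q → O (or its reverse).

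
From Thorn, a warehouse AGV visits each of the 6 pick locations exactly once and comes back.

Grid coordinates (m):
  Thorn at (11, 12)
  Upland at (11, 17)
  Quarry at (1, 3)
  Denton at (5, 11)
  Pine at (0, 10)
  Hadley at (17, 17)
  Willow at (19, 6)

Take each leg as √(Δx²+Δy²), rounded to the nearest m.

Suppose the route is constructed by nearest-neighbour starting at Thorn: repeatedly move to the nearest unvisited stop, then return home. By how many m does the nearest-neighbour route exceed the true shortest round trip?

Thorn: Upland=5, Denton=6, Hadley=8, Willow=10, Pine=11, Quarry=13 ⇒ Upland
Upland: Hadley=6, Denton=8, Pine=13, Willow=14, Quarry=17 ⇒ Hadley
Hadley: Willow=11, Denton=13, Pine=18, Quarry=21 ⇒ Willow
Willow: Denton=15, Quarry=18, Pine=19 ⇒ Denton
Denton: Pine=5, Quarry=9 ⇒ Pine
Pine: Quarry=7 ⇒ Quarry
NN route Thorn → Upland → Hadley → Willow → Denton → Pine → Quarry → Thorn costs 62.
Optimal: Thorn → Upland → Hadley → Willow → Quarry → Pine → Denton → Thorn costs 58 (by enumerating all 360 distinct tours).
Excess = 62 − 58 = 4.

4 m longer than the optimal tour.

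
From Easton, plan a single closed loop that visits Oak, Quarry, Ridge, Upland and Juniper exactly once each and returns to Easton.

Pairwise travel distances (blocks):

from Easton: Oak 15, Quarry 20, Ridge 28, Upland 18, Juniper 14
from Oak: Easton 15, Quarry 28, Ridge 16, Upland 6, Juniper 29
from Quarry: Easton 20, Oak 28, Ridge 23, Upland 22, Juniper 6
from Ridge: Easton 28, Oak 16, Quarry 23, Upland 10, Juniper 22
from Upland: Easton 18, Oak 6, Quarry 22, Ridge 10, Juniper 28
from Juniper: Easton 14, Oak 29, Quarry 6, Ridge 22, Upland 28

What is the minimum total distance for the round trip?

Shortest round trip = 74 blocks.

With 5 stops there are 5!/2 = 60 distinct round trips (a route and its reverse cost the same).
Easton → Oak → Quarry → Ridge → Upland → Juniper → Easton: 15+28+23+10+28+14 = 118
Easton → Oak → Quarry → Ridge → Juniper → Upland → Easton: 15+28+23+22+28+18 = 134
Easton → Oak → Quarry → Upland → Ridge → Juniper → Easton: 15+28+22+10+22+14 = 111
Easton → Oak → Quarry → Upland → Juniper → Ridge → Easton: 15+28+22+28+22+28 = 143
Easton → Oak → Quarry → Juniper → Ridge → Upland → Easton: 15+28+6+22+10+18 = 99
Easton → Oak → Quarry → Juniper → Upland → Ridge → Easton: 15+28+6+28+10+28 = 115
Easton → Oak → Ridge → Quarry → Upland → Juniper → Easton: 15+16+23+22+28+14 = 118
Easton → Oak → Ridge → Quarry → Juniper → Upland → Easton: 15+16+23+6+28+18 = 106
Easton → Oak → Ridge → Upland → Quarry → Juniper → Easton: 15+16+10+22+6+14 = 83
Easton → Oak → Ridge → Upland → Juniper → Quarry → Easton: 15+16+10+28+6+20 = 95
Easton → Oak → Ridge → Juniper → Quarry → Upland → Easton: 15+16+22+6+22+18 = 99
Easton → Oak → Ridge → Juniper → Upland → Quarry → Easton: 15+16+22+28+22+20 = 123
Easton → Oak → Upland → Quarry → Ridge → Juniper → Easton: 15+6+22+23+22+14 = 102
Easton → Oak → Upland → Quarry → Juniper → Ridge → Easton: 15+6+22+6+22+28 = 99
… (46 more)
Easton → Oak → Upland → Ridge → Quarry → Juniper → Easton: 15+6+10+23+6+14 = 74  ← best
The minimum is 74.
One optimal route: Easton → Oak → Upland → Ridge → Quarry → Juniper → Easton (or its reverse).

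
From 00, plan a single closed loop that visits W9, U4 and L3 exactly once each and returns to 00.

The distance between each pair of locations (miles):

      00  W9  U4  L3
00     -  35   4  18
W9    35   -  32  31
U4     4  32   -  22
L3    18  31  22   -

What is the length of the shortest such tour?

Minimum total distance: 85 miles.

With 3 stops there are 3!/2 = 3 distinct round trips (a route and its reverse cost the same).
00-W9-U4-L3-00: 35+32+22+18 = 107
00-W9-L3-U4-00: 35+31+22+4 = 92
00-U4-W9-L3-00: 4+32+31+18 = 85
The minimum is 85.
One optimal route: 00 → U4 → W9 → L3 → 00 (or its reverse).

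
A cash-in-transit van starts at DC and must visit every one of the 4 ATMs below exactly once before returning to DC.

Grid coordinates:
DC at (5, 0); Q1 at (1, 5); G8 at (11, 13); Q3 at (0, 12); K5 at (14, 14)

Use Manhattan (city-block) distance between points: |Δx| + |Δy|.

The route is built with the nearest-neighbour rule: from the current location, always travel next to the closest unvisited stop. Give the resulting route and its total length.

DC → [Q1:9 / Q3:17 / G8:19 / K5:23] → Q1 (9)
Q1 → [Q3:8 / G8:18 / K5:22] → Q3 (8)
Q3 → [G8:12 / K5:16] → G8 (12)
G8 → [K5:4] → K5 (4)
Return K5→DC: 23.
Total = 9 + 8 + 12 + 4 + 23 = 56.

56 along DC → Q1 → Q3 → G8 → K5 → DC.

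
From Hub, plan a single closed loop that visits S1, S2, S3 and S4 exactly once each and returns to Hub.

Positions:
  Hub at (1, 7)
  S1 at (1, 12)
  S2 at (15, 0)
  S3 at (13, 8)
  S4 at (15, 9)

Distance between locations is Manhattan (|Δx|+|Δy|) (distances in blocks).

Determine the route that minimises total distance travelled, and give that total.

With 4 stops there are 4!/2 = 12 distinct round trips (a route and its reverse cost the same).
Hub→S1→S2→S3→S4→Hub: 5+26+10+3+16 = 60
Hub→S1→S2→S4→S3→Hub: 5+26+9+3+13 = 56
Hub→S1→S3→S2→S4→Hub: 5+16+10+9+16 = 56
Hub→S1→S3→S4→S2→Hub: 5+16+3+9+21 = 54
Hub→S1→S4→S2→S3→Hub: 5+17+9+10+13 = 54
Hub→S1→S4→S3→S2→Hub: 5+17+3+10+21 = 56
Hub→S2→S1→S3→S4→Hub: 21+26+16+3+16 = 82
Hub→S2→S1→S4→S3→Hub: 21+26+17+3+13 = 80
Hub→S2→S3→S1→S4→Hub: 21+10+16+17+16 = 80
Hub→S2→S4→S1→S3→Hub: 21+9+17+16+13 = 76
Hub→S3→S1→S2→S4→Hub: 13+16+26+9+16 = 80
Hub→S3→S2→S1→S4→Hub: 13+10+26+17+16 = 82
The minimum is 54.
One optimal route: Hub → S1 → S3 → S4 → S2 → Hub (or its reverse).

54 blocks — the shortest possible round trip.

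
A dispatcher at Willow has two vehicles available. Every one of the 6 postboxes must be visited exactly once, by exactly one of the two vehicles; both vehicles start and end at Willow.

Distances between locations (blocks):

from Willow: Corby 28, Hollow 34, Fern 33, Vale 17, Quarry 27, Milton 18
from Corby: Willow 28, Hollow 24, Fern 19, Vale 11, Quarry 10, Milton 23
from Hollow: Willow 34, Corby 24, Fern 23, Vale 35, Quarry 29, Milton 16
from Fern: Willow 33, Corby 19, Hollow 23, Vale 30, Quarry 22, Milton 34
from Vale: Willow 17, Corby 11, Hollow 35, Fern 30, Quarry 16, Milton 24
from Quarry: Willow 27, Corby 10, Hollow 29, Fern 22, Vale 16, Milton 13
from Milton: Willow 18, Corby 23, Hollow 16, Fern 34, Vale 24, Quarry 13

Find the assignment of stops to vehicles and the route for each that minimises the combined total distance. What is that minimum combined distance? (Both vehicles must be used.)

Check every non-empty split of the stops between the two vehicles; for each half take its own optimal tour:
  {Corby} + {Hollow, Fern, Vale, Quarry, Milton}: 56 + 112 = 168
  {Hollow} + {Corby, Fern, Vale, Quarry, Milton}: 68 + 100 = 168
  {Corby, Hollow} + {Fern, Vale, Quarry, Milton}: 86 + 100 = 186
  {Fern} + {Corby, Hollow, Vale, Quarry, Milton}: 66 + 101 = 167
  {Corby, Fern} + {Hollow, Vale, Quarry, Milton}: 80 + 96 = 176
  {Hollow, Fern} + {Corby, Vale, Quarry, Milton}: 90 + 69 = 159
  … (31 splits in total)
  {Vale} + {Corby, Hollow, Fern, Quarry, Milton}: 34 + 113 = 147  ← best
Best: vehicle 1 Willow → Vale → Willow = 34; vehicle 2 Willow → Quarry → Corby → Fern → Hollow → Milton → Willow = 113; combined 147.

Minimum combined distance: 147 blocks.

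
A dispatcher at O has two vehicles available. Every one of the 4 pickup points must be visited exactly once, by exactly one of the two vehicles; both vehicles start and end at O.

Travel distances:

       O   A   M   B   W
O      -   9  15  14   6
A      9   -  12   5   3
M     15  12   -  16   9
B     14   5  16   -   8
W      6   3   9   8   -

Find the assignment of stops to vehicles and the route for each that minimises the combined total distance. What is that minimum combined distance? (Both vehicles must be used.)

There are 2^3 − 1 = 7 ways to divide the 4 stops into two non-empty groups. For each, the best each vehicle can do is its own shortest tour through its group:
  {A} + {M, B, W}: 18 + 45 = 63
  {M} + {A, B, W}: 30 + 28 = 58
  {A, M} + {B, W}: 36 + 28 = 64
  {B} + {A, M, W}: 28 + 36 = 64
  {A, B} + {M, W}: 28 + 30 = 58
  {M, B} + {A, W}: 45 + 18 = 63
  … (7 splits in total)
  {A, M, B} + {W}: 45 + 12 = 57  ← best
Best: vehicle 1 O → A → B → M → O = 45; vehicle 2 O → W → O = 12; combined 57.

57 — the smallest possible combined total.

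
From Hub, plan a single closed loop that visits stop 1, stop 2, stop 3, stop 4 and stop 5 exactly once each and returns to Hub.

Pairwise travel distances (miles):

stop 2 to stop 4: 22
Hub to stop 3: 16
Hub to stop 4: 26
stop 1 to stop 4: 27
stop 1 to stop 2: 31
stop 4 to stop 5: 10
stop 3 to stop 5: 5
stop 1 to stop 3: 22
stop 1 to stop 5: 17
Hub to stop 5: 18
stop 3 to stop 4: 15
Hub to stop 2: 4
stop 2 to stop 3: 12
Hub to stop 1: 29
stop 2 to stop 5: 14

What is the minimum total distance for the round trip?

With 5 stops there are 5!/2 = 60 distinct round trips (a route and its reverse cost the same).
Hub → stop 1 → stop 2 → stop 3 → stop 4 → stop 5 → Hub: 29+31+12+15+10+18 = 115
Hub → stop 1 → stop 2 → stop 3 → stop 5 → stop 4 → Hub: 29+31+12+5+10+26 = 113
Hub → stop 1 → stop 2 → stop 4 → stop 3 → stop 5 → Hub: 29+31+22+15+5+18 = 120
Hub → stop 1 → stop 2 → stop 4 → stop 5 → stop 3 → Hub: 29+31+22+10+5+16 = 113
Hub → stop 1 → stop 2 → stop 5 → stop 3 → stop 4 → Hub: 29+31+14+5+15+26 = 120
Hub → stop 1 → stop 2 → stop 5 → stop 4 → stop 3 → Hub: 29+31+14+10+15+16 = 115
Hub → stop 1 → stop 3 → stop 2 → stop 4 → stop 5 → Hub: 29+22+12+22+10+18 = 113
Hub → stop 1 → stop 3 → stop 2 → stop 5 → stop 4 → Hub: 29+22+12+14+10+26 = 113
Hub → stop 1 → stop 3 → stop 4 → stop 2 → stop 5 → Hub: 29+22+15+22+14+18 = 120
Hub → stop 1 → stop 3 → stop 4 → stop 5 → stop 2 → Hub: 29+22+15+10+14+4 = 94
Hub → stop 1 → stop 3 → stop 5 → stop 2 → stop 4 → Hub: 29+22+5+14+22+26 = 118
Hub → stop 1 → stop 3 → stop 5 → stop 4 → stop 2 → Hub: 29+22+5+10+22+4 = 92
Hub → stop 1 → stop 4 → stop 2 → stop 3 → stop 5 → Hub: 29+27+22+12+5+18 = 113
Hub → stop 1 → stop 4 → stop 2 → stop 5 → stop 3 → Hub: 29+27+22+14+5+16 = 113
… (46 more)
Hub → stop 1 → stop 4 → stop 5 → stop 3 → stop 2 → Hub: 29+27+10+5+12+4 = 87  ← best
The minimum is 87.
One optimal route: Hub → stop 1 → stop 4 → stop 5 → stop 3 → stop 2 → Hub (or its reverse).

87 miles — the shortest possible round trip.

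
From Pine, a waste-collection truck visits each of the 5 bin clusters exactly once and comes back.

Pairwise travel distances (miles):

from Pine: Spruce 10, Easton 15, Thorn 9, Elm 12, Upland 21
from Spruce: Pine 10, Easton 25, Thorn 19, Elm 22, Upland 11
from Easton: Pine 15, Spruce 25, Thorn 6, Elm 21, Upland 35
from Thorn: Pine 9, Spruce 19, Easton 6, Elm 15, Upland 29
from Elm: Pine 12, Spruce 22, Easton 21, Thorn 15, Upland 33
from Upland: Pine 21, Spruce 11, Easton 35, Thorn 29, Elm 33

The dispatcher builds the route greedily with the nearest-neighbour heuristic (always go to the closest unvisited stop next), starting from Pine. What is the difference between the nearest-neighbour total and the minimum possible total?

1 miles longer than the optimal tour.

Pine: Thorn=9, Spruce=10, Elm=12, Easton=15, Upland=21 ⇒ Thorn
Thorn: Easton=6, Elm=15, Spruce=19, Upland=29 ⇒ Easton
Easton: Elm=21, Spruce=25, Upland=35 ⇒ Elm
Elm: Spruce=22, Upland=33 ⇒ Spruce
Spruce: Upland=11 ⇒ Upland
NN route Pine → Thorn → Easton → Elm → Spruce → Upland → Pine costs 90.
Optimal: Pine → Spruce → Upland → Easton → Thorn → Elm → Pine costs 89 (by enumerating all 60 distinct tours).
Excess = 90 − 89 = 1.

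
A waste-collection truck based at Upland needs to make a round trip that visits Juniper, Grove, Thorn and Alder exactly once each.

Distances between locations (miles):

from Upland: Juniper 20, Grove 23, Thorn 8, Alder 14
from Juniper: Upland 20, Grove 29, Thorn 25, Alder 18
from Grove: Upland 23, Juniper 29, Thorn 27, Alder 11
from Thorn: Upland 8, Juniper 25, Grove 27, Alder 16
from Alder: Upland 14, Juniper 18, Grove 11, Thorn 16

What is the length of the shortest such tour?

There are 12 distinct closed tours to check (reversals are equivalent).
Upland-Juniper-Grove-Thorn-Alder-Upland: 20+29+27+16+14 = 106
Upland-Juniper-Grove-Alder-Thorn-Upland: 20+29+11+16+8 = 84
Upland-Juniper-Thorn-Grove-Alder-Upland: 20+25+27+11+14 = 97
Upland-Juniper-Thorn-Alder-Grove-Upland: 20+25+16+11+23 = 95
Upland-Juniper-Alder-Grove-Thorn-Upland: 20+18+11+27+8 = 84
Upland-Juniper-Alder-Thorn-Grove-Upland: 20+18+16+27+23 = 104
Upland-Grove-Juniper-Thorn-Alder-Upland: 23+29+25+16+14 = 107
Upland-Grove-Juniper-Alder-Thorn-Upland: 23+29+18+16+8 = 94
Upland-Grove-Thorn-Juniper-Alder-Upland: 23+27+25+18+14 = 107
Upland-Grove-Alder-Juniper-Thorn-Upland: 23+11+18+25+8 = 85
Upland-Thorn-Juniper-Grove-Alder-Upland: 8+25+29+11+14 = 87
Upland-Thorn-Grove-Juniper-Alder-Upland: 8+27+29+18+14 = 96
The minimum is 84.
One optimal route: Upland → Juniper → Grove → Alder → Thorn → Upland (or its reverse).

84 miles — the shortest possible round trip.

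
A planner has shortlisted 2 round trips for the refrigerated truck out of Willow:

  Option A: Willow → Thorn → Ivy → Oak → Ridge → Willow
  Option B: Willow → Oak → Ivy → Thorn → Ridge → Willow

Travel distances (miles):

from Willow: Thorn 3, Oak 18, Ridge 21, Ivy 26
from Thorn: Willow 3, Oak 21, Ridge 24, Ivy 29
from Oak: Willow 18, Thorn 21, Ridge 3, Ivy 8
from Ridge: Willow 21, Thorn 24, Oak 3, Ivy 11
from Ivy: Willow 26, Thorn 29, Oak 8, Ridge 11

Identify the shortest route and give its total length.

Shortest is Option A, total 64 miles.

Option A: 3 + 29 + 8 + 3 + 21 = 64
Option B: 18 + 8 + 29 + 24 + 21 = 100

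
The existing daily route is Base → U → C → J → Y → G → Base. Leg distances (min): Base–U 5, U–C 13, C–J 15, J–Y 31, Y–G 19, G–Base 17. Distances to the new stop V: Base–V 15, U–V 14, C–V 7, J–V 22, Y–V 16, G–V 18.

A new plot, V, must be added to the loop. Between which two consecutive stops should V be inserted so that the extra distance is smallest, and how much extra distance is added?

Adding 7 min by placing V on the J–Y leg.

Insertion cost between consecutive stops i–j is d(i,V) + d(V,j) − d(i,j):
  between Base and U: 15 + 14 − 5 = 24
  between U and C: 14 + 7 − 13 = 8
  between C and J: 7 + 22 − 15 = 14
  between J and Y: 22 + 16 − 31 = 7
  between Y and G: 16 + 18 − 19 = 15
  between G and Base: 18 + 15 − 17 = 16
Cheapest insertion is between J and Y, adding 7.
New total = 100 + 7 = 107.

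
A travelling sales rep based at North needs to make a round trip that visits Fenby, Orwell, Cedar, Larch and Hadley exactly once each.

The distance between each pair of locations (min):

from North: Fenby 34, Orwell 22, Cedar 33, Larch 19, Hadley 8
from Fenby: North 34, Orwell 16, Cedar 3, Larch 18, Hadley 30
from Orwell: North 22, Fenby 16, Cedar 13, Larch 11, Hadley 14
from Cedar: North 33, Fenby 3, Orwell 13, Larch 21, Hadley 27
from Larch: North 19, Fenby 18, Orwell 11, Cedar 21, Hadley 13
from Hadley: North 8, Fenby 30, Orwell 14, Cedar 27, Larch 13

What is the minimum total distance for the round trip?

With 5 stops there are 5!/2 = 60 distinct round trips (a route and its reverse cost the same).
North→Fenby→Orwell→Cedar→Larch→Hadley→North: 34+16+13+21+13+8 = 105
North→Fenby→Orwell→Cedar→Hadley→Larch→North: 34+16+13+27+13+19 = 122
North→Fenby→Orwell→Larch→Cedar→Hadley→North: 34+16+11+21+27+8 = 117
North→Fenby→Orwell→Larch→Hadley→Cedar→North: 34+16+11+13+27+33 = 134
North→Fenby→Orwell→Hadley→Cedar→Larch→North: 34+16+14+27+21+19 = 131
North→Fenby→Orwell→Hadley→Larch→Cedar→North: 34+16+14+13+21+33 = 131
North→Fenby→Cedar→Orwell→Larch→Hadley→North: 34+3+13+11+13+8 = 82
North→Fenby→Cedar→Orwell→Hadley→Larch→North: 34+3+13+14+13+19 = 96
North→Fenby→Cedar→Larch→Orwell→Hadley→North: 34+3+21+11+14+8 = 91
North→Fenby→Cedar→Larch→Hadley→Orwell→North: 34+3+21+13+14+22 = 107
North→Fenby→Cedar→Hadley→Orwell→Larch→North: 34+3+27+14+11+19 = 108
North→Fenby→Cedar→Hadley→Larch→Orwell→North: 34+3+27+13+11+22 = 110
North→Fenby→Larch→Orwell→Cedar→Hadley→North: 34+18+11+13+27+8 = 111
North→Fenby→Larch→Orwell→Hadley→Cedar→North: 34+18+11+14+27+33 = 137
… (46 more)
North→Larch→Fenby→Cedar→Orwell→Hadley→North: 19+18+3+13+14+8 = 75  ← best
The minimum is 75.
One optimal route: North → Larch → Fenby → Cedar → Orwell → Hadley → North (or its reverse).

75 min — the shortest possible round trip.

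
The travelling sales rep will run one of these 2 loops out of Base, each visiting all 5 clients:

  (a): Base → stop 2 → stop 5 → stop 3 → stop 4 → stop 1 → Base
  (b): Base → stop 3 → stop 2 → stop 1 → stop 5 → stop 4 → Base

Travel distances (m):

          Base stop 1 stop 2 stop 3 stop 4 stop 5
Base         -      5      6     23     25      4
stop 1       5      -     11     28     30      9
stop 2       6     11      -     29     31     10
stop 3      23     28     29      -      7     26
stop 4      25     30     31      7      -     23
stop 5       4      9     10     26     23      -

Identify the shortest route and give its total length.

Shortest is (a), total 84 m.

(a): 6 + 10 + 26 + 7 + 30 + 5 = 84
(b): 23 + 29 + 11 + 9 + 23 + 25 = 120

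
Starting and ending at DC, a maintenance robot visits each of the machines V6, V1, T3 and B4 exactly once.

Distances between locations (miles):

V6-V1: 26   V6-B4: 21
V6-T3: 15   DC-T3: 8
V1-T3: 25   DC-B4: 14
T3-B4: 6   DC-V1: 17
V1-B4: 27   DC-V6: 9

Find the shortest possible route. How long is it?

DC → V6 → V1 → T3 → B4 → DC: 9+26+25+6+14 = 80
DC → V6 → V1 → B4 → T3 → DC: 9+26+27+6+8 = 76
DC → V6 → T3 → V1 → B4 → DC: 9+15+25+27+14 = 90
DC → V6 → T3 → B4 → V1 → DC: 9+15+6+27+17 = 74
DC → V6 → B4 → V1 → T3 → DC: 9+21+27+25+8 = 90
DC → V6 → B4 → T3 → V1 → DC: 9+21+6+25+17 = 78
DC → V1 → V6 → T3 → B4 → DC: 17+26+15+6+14 = 78
DC → V1 → V6 → B4 → T3 → DC: 17+26+21+6+8 = 78
DC → V1 → T3 → V6 → B4 → DC: 17+25+15+21+14 = 92
DC → V1 → B4 → V6 → T3 → DC: 17+27+21+15+8 = 88
DC → T3 → V6 → V1 → B4 → DC: 8+15+26+27+14 = 90
DC → T3 → V1 → V6 → B4 → DC: 8+25+26+21+14 = 94
The minimum is 74.
One optimal route: DC → V6 → T3 → B4 → V1 → DC (or its reverse).

74 miles — the shortest possible round trip.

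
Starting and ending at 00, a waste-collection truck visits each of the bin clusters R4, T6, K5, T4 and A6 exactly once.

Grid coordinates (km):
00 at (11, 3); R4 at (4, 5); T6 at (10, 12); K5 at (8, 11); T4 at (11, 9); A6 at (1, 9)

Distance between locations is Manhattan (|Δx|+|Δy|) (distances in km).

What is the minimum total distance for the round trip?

Minimum total distance: 38 km.

With 5 stops there are 5!/2 = 60 distinct round trips (a route and its reverse cost the same).
00-R4-T6-K5-T4-A6-00: 9+13+3+5+10+16 = 56
00-R4-T6-K5-A6-T4-00: 9+13+3+9+10+6 = 50
00-R4-T6-T4-K5-A6-00: 9+13+4+5+9+16 = 56
00-R4-T6-T4-A6-K5-00: 9+13+4+10+9+11 = 56
00-R4-T6-A6-K5-T4-00: 9+13+12+9+5+6 = 54
00-R4-T6-A6-T4-K5-00: 9+13+12+10+5+11 = 60
00-R4-K5-T6-T4-A6-00: 9+10+3+4+10+16 = 52
00-R4-K5-T6-A6-T4-00: 9+10+3+12+10+6 = 50
00-R4-K5-T4-T6-A6-00: 9+10+5+4+12+16 = 56
00-R4-K5-T4-A6-T6-00: 9+10+5+10+12+10 = 56
00-R4-K5-A6-T6-T4-00: 9+10+9+12+4+6 = 50
00-R4-K5-A6-T4-T6-00: 9+10+9+10+4+10 = 52
00-R4-T4-T6-K5-A6-00: 9+11+4+3+9+16 = 52
00-R4-T4-T6-A6-K5-00: 9+11+4+12+9+11 = 56
… (46 more)
00-R4-A6-K5-T6-T4-00: 9+7+9+3+4+6 = 38  ← best
The minimum is 38.
One optimal route: 00 → R4 → A6 → K5 → T6 → T4 → 00 (or its reverse).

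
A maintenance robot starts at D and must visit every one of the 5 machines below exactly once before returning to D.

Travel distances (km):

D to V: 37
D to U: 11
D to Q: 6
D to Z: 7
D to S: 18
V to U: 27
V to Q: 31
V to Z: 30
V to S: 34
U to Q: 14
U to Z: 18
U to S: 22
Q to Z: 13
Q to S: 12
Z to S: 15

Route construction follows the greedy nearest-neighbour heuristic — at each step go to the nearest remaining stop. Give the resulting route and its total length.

Total distance 115 km via the nearest-neighbour route D → Q → S → Z → U → V → D.

From D: distances to unvisited — Q=6, Z=7, U=11, S=18, V=37. Nearest is Q (6).
From Q: distances to unvisited — S=12, Z=13, U=14, V=31. Nearest is S (12).
From S: distances to unvisited — Z=15, U=22, V=34. Nearest is Z (15).
From Z: distances to unvisited — U=18, V=30. Nearest is U (18).
From U: distances to unvisited — V=27. Nearest is V (27).
Return V→D: 37.
Total = 6 + 12 + 15 + 18 + 27 + 37 = 115.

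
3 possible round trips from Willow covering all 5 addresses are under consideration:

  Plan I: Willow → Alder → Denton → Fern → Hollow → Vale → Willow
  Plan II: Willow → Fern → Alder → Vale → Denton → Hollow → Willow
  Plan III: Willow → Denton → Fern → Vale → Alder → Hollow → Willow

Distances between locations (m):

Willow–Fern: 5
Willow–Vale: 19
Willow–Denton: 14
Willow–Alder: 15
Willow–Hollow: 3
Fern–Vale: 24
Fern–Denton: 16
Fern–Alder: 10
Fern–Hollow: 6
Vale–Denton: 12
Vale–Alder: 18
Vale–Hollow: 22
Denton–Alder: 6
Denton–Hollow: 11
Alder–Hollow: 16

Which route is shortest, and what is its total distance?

59 m — Plan II is the shortest.

Plan I: 15 + 6 + 16 + 6 + 22 + 19 = 84
Plan II: 5 + 10 + 18 + 12 + 11 + 3 = 59
Plan III: 14 + 16 + 24 + 18 + 16 + 3 = 91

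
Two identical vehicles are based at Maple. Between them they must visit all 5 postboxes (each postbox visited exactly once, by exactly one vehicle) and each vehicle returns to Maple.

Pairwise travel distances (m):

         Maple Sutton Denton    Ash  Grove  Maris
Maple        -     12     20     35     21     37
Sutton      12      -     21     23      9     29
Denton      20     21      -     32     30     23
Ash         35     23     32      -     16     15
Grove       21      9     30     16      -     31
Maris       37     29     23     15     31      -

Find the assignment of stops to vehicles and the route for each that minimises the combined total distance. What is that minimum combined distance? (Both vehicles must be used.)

119 m — the smallest possible combined total.

Check every non-empty split of the stops between the two vehicles; for each half take its own optimal tour:
  {Sutton} + {Denton, Ash, Grove, Maris}: 24 + 95 = 119
  {Denton} + {Sutton, Ash, Grove, Maris}: 40 + 89 = 129
  {Sutton, Denton} + {Ash, Grove, Maris}: 53 + 89 = 142
  {Ash} + {Sutton, Denton, Grove, Maris}: 70 + 95 = 165
  {Sutton, Ash} + {Denton, Grove, Maris}: 70 + 95 = 165
  {Denton, Ash} + {Sutton, Grove, Maris}: 87 + 89 = 176
  … (15 splits in total)
Best: vehicle 1 Maple → Sutton → Maple = 24; vehicle 2 Maple → Denton → Maris → Ash → Grove → Maple = 95; combined 119.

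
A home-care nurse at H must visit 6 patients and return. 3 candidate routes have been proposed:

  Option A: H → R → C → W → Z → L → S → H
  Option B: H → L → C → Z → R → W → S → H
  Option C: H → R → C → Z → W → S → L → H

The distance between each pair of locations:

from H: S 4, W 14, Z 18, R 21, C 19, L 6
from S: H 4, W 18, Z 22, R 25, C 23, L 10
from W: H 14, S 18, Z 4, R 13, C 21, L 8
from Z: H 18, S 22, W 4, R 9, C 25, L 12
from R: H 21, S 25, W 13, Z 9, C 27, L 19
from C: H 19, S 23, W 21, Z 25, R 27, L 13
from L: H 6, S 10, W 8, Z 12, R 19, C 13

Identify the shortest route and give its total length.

Shortest is Option B, total 88.

Option A: 21 + 27 + 21 + 4 + 12 + 10 + 4 = 99
Option B: 6 + 13 + 25 + 9 + 13 + 18 + 4 = 88
Option C: 21 + 27 + 25 + 4 + 18 + 10 + 6 = 111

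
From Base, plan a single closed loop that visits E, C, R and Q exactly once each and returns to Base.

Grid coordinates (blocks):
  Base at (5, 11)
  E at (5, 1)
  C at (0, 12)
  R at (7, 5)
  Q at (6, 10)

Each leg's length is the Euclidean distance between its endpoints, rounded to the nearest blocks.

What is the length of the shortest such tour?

Minimum total distance: 27 blocks.

With 4 stops there are 4!/2 = 12 distinct round trips (a route and its reverse cost the same).
Base→E→C→R→Q→Base: 10+12+10+5+1 = 38
Base→E→C→Q→R→Base: 10+12+6+5+6 = 39
Base→E→R→C→Q→Base: 10+4+10+6+1 = 31
Base→E→R→Q→C→Base: 10+4+5+6+5 = 30
Base→E→Q→C→R→Base: 10+9+6+10+6 = 41
Base→E→Q→R→C→Base: 10+9+5+10+5 = 39
Base→C→E→R→Q→Base: 5+12+4+5+1 = 27
Base→C→E→Q→R→Base: 5+12+9+5+6 = 37
Base→C→R→E→Q→Base: 5+10+4+9+1 = 29
Base→C→Q→E→R→Base: 5+6+9+4+6 = 30
Base→R→E→C→Q→Base: 6+4+12+6+1 = 29
Base→R→C→E→Q→Base: 6+10+12+9+1 = 38
The minimum is 27.
One optimal route: Base → C → E → R → Q → Base (or its reverse).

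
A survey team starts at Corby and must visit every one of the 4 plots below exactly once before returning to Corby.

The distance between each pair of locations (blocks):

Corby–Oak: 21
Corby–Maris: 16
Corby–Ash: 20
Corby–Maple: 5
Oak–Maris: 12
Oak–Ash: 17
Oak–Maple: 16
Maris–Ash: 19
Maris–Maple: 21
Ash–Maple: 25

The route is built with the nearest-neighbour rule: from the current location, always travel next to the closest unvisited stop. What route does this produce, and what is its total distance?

At Corby the remaining stops are Maple 5, Maris 16, Ash 20, Oak 21; go to Maple.
At Maple the remaining stops are Oak 16, Maris 21, Ash 25; go to Oak.
At Oak the remaining stops are Maris 12, Ash 17; go to Maris.
At Maris the remaining stops are Ash 19; go to Ash.
Return Ash→Corby: 20.
Total = 5 + 16 + 12 + 19 + 20 = 72.

72 blocks along Corby → Maple → Oak → Maris → Ash → Corby.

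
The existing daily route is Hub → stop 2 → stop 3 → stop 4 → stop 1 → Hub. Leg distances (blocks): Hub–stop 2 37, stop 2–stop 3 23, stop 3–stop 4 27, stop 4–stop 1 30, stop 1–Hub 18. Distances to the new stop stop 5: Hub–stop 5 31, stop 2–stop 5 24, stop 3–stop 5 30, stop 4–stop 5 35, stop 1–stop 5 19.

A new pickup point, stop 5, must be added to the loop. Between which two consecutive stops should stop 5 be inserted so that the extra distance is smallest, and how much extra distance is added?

+18 blocks — insert stop 5 between Hub and stop 2.

Insertion cost between consecutive stops i–j is d(i,stop 5) + d(stop 5,j) − d(i,j):
  between Hub and stop 2: 31 + 24 − 37 = 18
  between stop 2 and stop 3: 24 + 30 − 23 = 31
  between stop 3 and stop 4: 30 + 35 − 27 = 38
  between stop 4 and stop 1: 35 + 19 − 30 = 24
  between stop 1 and Hub: 19 + 31 − 18 = 32
Cheapest insertion is between Hub and stop 2, adding 18.
New total = 135 + 18 = 153.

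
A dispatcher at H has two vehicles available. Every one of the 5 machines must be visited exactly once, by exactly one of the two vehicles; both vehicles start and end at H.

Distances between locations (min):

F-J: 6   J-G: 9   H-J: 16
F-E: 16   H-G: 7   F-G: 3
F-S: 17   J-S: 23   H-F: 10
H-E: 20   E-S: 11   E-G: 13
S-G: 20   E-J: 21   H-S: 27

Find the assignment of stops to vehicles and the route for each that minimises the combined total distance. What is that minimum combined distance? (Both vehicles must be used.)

84 min — the smallest possible combined total.

Check every non-empty split of the stops between the two vehicles; for each half take its own optimal tour:
  {F} + {E, J, S, G}: 20 + 70 = 90
  {E} + {F, J, S, G}: 40 + 66 = 106
  {F, E} + {J, S, G}: 46 + 66 = 112
  {J} + {F, E, S, G}: 32 + 58 = 90
  {F, J} + {E, S, G}: 32 + 58 = 90
  {E, J} + {F, S, G}: 57 + 54 = 111
  … (15 splits in total)
  {F, E, J, S} + {G}: 70 + 14 = 84  ← best
Best: vehicle 1 H → F → J → S → E → H = 70; vehicle 2 H → G → H = 14; combined 84.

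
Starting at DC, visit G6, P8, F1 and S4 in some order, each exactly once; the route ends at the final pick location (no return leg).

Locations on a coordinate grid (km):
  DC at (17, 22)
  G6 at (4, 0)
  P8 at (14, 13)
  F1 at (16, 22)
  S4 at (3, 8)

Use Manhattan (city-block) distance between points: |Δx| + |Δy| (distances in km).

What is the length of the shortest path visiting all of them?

Minimum one-way distance = 37 km.

There are 4! = 24 possible orderings.
DC → G6 → P8 → F1 → S4: 35+23+11+27 = 96
DC → G6 → P8 → S4 → F1: 35+23+16+27 = 101
DC → G6 → F1 → P8 → S4: 35+34+11+16 = 96
DC → G6 → F1 → S4 → P8: 35+34+27+16 = 112
DC → G6 → S4 → P8 → F1: 35+9+16+11 = 71
DC → G6 → S4 → F1 → P8: 35+9+27+11 = 82
DC → P8 → G6 → F1 → S4: 12+23+34+27 = 96
DC → P8 → G6 → S4 → F1: 12+23+9+27 = 71
DC → P8 → F1 → G6 → S4: 12+11+34+9 = 66
DC → P8 → F1 → S4 → G6: 12+11+27+9 = 59
DC → P8 → S4 → G6 → F1: 12+16+9+34 = 71
DC → P8 → S4 → F1 → G6: 12+16+27+34 = 89
DC → F1 → G6 → P8 → S4: 1+34+23+16 = 74
DC → F1 → G6 → S4 → P8: 1+34+9+16 = 60
… (10 more)
DC → F1 → P8 → S4 → G6: 1+11+16+9 = 37  ← best
The minimum is 37.
One shortest path: DC → F1 → P8 → S4 → G6.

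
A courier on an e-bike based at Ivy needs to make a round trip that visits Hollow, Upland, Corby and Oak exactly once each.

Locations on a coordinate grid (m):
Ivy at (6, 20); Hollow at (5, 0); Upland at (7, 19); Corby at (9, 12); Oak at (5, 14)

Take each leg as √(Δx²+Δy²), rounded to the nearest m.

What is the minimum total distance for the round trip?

With 4 stops there are 4!/2 = 12 distinct round trips (a route and its reverse cost the same).
Ivy - Hollow - Upland - Corby - Oak - Ivy: 20+19+7+4+6 = 56
Ivy - Hollow - Upland - Oak - Corby - Ivy: 20+19+5+4+9 = 57
Ivy - Hollow - Corby - Upland - Oak - Ivy: 20+13+7+5+6 = 51
Ivy - Hollow - Corby - Oak - Upland - Ivy: 20+13+4+5+1 = 43
Ivy - Hollow - Oak - Upland - Corby - Ivy: 20+14+5+7+9 = 55
Ivy - Hollow - Oak - Corby - Upland - Ivy: 20+14+4+7+1 = 46
Ivy - Upland - Hollow - Corby - Oak - Ivy: 1+19+13+4+6 = 43
Ivy - Upland - Hollow - Oak - Corby - Ivy: 1+19+14+4+9 = 47
Ivy - Upland - Corby - Hollow - Oak - Ivy: 1+7+13+14+6 = 41
Ivy - Upland - Oak - Hollow - Corby - Ivy: 1+5+14+13+9 = 42
Ivy - Corby - Hollow - Upland - Oak - Ivy: 9+13+19+5+6 = 52
Ivy - Corby - Upland - Hollow - Oak - Ivy: 9+7+19+14+6 = 55
The minimum is 41.
One optimal route: Ivy → Upland → Corby → Hollow → Oak → Ivy (or its reverse).

Shortest round trip = 41 m.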